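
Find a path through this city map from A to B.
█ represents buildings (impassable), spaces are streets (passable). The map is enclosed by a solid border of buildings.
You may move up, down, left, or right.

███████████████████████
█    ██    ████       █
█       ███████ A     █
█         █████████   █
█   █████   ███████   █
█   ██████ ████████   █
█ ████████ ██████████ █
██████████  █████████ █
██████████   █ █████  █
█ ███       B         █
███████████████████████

Finding the shortest path from A to B:
Movement: cardinal only
Path length: 21 steps
Directions: right → right → right → down → down → down → right → right → down → down → down → down → left → left → left → left → left → left → left → left → left

Solution:

███████████████████████
█    ██    ████       █
█       ███████ A→→↓  █
█         █████████↓  █
█   █████   ███████↓  █
█   ██████ ████████↳→↓█
█ ████████ ██████████↓█
██████████  █████████↓█
██████████   █ █████ ↓█
█ ███       B←←←←←←←←↲█
███████████████████████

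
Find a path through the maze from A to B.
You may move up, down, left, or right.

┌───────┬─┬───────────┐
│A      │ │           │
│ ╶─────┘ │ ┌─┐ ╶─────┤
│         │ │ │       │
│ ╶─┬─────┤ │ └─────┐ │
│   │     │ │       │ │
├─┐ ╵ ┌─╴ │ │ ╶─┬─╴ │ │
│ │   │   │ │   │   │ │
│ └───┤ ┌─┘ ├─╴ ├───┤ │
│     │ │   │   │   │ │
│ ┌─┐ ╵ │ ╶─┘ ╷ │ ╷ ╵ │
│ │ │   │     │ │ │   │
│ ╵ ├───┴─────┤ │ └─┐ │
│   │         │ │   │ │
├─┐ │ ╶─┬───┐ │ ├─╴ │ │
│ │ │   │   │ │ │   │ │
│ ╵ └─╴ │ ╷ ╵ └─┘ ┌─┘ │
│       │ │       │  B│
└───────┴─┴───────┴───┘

Finding the shortest path through the maze:
Path length: 46 steps
Directions: down → down → right → down → right → up → right → right → down → left → down → down → left → up → left → left → down → down → right → down → down → right → right → up → left → up → right → right → right → right → down → down → right → right → up → right → up → left → up → up → right → down → right → down → down → down

Solution:

┌───────┬─┬───────────┐
│A      │ │           │
│ ╶─────┘ │ ┌─┐ ╶─────┤
│↓        │ │ │       │
│ ╶─┬─────┤ │ └─────┐ │
│↳ ↓│↱ → ↓│ │       │ │
├─┐ ╵ ┌─╴ │ │ ╶─┬─╴ │ │
│ │↳ ↑│↓ ↲│ │   │   │ │
│ └───┤ ┌─┘ ├─╴ ├───┤ │
│↓ ← ↰│↓│   │   │↱ ↓│ │
│ ┌─┐ ╵ │ ╶─┘ ╷ │ ╷ ╵ │
│↓│ │↑ ↲│     │ │↑│↳ ↓│
│ ╵ ├───┴─────┤ │ └─┐ │
│↳ ↓│↱ → → → ↓│ │↑ ↰│↓│
├─┐ │ ╶─┬───┐ │ ├─╴ │ │
│ │↓│↑ ↰│   │↓│ │↱ ↑│↓│
│ ╵ └─╴ │ ╷ ╵ └─┘ ┌─┘ │
│  ↳ → ↑│ │  ↳ → ↑│  B│
└───────┴─┴───────┴───┘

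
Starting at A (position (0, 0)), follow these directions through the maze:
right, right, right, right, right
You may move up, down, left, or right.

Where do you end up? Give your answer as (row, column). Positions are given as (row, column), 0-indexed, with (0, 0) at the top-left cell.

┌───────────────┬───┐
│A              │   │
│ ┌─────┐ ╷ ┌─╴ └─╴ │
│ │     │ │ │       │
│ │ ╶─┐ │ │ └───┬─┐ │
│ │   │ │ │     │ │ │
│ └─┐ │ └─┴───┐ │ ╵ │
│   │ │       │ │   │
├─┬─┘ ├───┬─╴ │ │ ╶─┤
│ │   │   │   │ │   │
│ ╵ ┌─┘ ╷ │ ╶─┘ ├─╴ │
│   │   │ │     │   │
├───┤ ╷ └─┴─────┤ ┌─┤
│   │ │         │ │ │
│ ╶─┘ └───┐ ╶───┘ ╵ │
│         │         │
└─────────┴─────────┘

Following directions step by step:
Start: (0, 0)
  right: (0, 0) → (0, 1)
  right: (0, 1) → (0, 2)
  right: (0, 2) → (0, 3)
  right: (0, 3) → (0, 4)
  right: (0, 4) → (0, 5)
Final position: (0, 5)

Path taken:

┌───────────────┬───┐
│A → → → → B    │   │
│ ┌─────┐ ╷ ┌─╴ └─╴ │
│ │     │ │ │       │
│ │ ╶─┐ │ │ └───┬─┐ │
│ │   │ │ │     │ │ │
│ └─┐ │ └─┴───┐ │ ╵ │
│   │ │       │ │   │
├─┬─┘ ├───┬─╴ │ │ ╶─┤
│ │   │   │   │ │   │
│ ╵ ┌─┘ ╷ │ ╶─┘ ├─╴ │
│   │   │ │     │   │
├───┤ ╷ └─┴─────┤ ┌─┤
│   │ │         │ │ │
│ ╶─┘ └───┐ ╶───┘ ╵ │
│         │         │
└─────────┴─────────┘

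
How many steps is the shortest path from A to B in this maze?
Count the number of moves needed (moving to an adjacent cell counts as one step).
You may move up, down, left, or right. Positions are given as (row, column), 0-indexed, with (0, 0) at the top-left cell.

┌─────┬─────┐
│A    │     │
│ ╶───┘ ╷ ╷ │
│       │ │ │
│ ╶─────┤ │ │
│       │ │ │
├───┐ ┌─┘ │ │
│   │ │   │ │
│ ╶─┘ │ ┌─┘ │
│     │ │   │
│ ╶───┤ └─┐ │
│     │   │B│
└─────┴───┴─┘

Using BFS to find shortest path:
Start: (0, 0), End: (5, 5)
Path found:
(0,0) → (1,0) → (1,1) → (1,2) → (1,3) → (0,3) → (0,4) → (0,5) → (1,5) → (2,5) → (3,5) → (4,5) → (5,5)
Number of steps: 12

Solution:

┌─────┬─────┐
│A    │↱ → ↓│
│ ╶───┘ ╷ ╷ │
│↳ → → ↑│ │↓│
│ ╶─────┤ │ │
│       │ │↓│
├───┐ ┌─┘ │ │
│   │ │   │↓│
│ ╶─┘ │ ┌─┘ │
│     │ │  ↓│
│ ╶───┤ └─┐ │
│     │   │B│
└─────┴───┴─┘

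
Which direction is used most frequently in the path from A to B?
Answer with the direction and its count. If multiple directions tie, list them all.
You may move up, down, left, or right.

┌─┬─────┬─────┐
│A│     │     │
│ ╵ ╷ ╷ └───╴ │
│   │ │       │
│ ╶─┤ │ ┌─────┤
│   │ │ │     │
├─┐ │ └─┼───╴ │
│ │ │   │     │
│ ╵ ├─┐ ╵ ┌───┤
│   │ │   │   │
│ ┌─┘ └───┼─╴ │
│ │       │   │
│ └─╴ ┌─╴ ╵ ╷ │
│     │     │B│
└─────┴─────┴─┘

Directions: down, down, right, down, down, left, down, down, right, right, up, right, right, down, right, up, right, down
Counts: {'down': 8, 'right': 7, 'left': 1, 'up': 2}
Most common: down (8 times)

Solution:

┌─┬─────┬─────┐
│A│     │     │
│ ╵ ╷ ╷ └───╴ │
│↓  │ │       │
│ ╶─┤ │ ┌─────┤
│↳ ↓│ │ │     │
├─┐ │ └─┼───╴ │
│ │↓│   │     │
│ ╵ ├─┐ ╵ ┌───┤
│↓ ↲│ │   │   │
│ ┌─┘ └───┼─╴ │
│↓│  ↱ → ↓│↱ ↓│
│ └─╴ ┌─╴ ╵ ╷ │
│↳ → ↑│  ↳ ↑│B│
└─────┴─────┴─┘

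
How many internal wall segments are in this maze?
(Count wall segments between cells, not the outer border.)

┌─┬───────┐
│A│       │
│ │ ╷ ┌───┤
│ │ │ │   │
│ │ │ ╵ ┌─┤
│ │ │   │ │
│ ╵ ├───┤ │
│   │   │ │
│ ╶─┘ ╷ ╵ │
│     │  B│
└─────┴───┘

Counting internal wall segments:
Total internal walls: 16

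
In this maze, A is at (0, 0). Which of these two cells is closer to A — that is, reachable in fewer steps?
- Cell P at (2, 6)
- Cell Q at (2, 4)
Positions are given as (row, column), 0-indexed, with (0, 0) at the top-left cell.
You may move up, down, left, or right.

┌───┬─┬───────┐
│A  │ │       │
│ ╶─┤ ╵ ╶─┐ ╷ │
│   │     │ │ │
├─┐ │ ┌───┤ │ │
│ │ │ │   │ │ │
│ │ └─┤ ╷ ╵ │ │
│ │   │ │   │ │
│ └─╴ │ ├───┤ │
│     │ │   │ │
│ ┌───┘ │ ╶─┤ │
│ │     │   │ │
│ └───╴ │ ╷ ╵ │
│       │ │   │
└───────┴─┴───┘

Shortest path A → P at (2, 6): 26 steps
Shortest path A → Q at (2, 4): 18 steps

Q is closer (18 steps vs 26 steps).

Path to P:

┌───┬─┬───────┐
│A  │ │    ↱ ↓│
│ ╶─┤ ╵ ╶─┐ ╷ │
│↳ ↓│     │↑│↓│
├─┐ │ ┌───┤ │ │
│ │↓│ │↱ ↓│↑│P│
│ │ └─┤ ╷ ╵ │ │
│ │↳ ↓│↑│↳ ↑│ │
│ └─╴ │ ├───┤ │
│↓ ← ↲│↑│   │ │
│ ┌───┘ │ ╶─┤ │
│↓│    ↑│   │ │
│ └───╴ │ ╷ ╵ │
│↳ → → ↑│ │   │
└───────┴─┴───┘

Path to Q:

┌───┬─┬───────┐
│A  │ │       │
│ ╶─┤ ╵ ╶─┐ ╷ │
│↳ ↓│     │ │ │
├─┐ │ ┌───┤ │ │
│ │↓│ │↱ Q│ │ │
│ │ └─┤ ╷ ╵ │ │
│ │↳ ↓│↑│   │ │
│ └─╴ │ ├───┤ │
│↓ ← ↲│↑│   │ │
│ ┌───┘ │ ╶─┤ │
│↓│    ↑│   │ │
│ └───╴ │ ╷ ╵ │
│↳ → → ↑│ │   │
└───────┴─┴───┘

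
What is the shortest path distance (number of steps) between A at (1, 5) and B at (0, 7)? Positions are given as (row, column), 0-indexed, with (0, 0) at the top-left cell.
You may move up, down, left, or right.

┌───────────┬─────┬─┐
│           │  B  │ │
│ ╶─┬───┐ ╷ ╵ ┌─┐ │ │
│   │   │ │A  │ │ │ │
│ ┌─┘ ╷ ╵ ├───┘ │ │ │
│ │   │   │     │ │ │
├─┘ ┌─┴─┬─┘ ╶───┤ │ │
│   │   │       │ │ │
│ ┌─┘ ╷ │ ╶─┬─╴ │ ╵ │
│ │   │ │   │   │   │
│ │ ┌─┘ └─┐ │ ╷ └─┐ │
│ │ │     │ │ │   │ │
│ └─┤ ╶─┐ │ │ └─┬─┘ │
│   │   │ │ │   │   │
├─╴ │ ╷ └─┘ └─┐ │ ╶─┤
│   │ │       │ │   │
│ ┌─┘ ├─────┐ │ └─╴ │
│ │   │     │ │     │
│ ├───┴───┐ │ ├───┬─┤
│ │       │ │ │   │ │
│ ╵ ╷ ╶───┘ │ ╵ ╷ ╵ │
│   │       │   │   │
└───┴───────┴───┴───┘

Finding path from (1, 5) to (0, 7):
Path: (1,5) → (1,6) → (0,6) → (0,7)
Distance: 3 steps

Solution:

┌───────────┬─────┬─┐
│           │↱ B  │ │
│ ╶─┬───┐ ╷ ╵ ┌─┐ │ │
│   │   │ │A ↑│ │ │ │
│ ┌─┘ ╷ ╵ ├───┘ │ │ │
│ │   │   │     │ │ │
├─┘ ┌─┴─┬─┘ ╶───┤ │ │
│   │   │       │ │ │
│ ┌─┘ ╷ │ ╶─┬─╴ │ ╵ │
│ │   │ │   │   │   │
│ │ ┌─┘ └─┐ │ ╷ └─┐ │
│ │ │     │ │ │   │ │
│ └─┤ ╶─┐ │ │ └─┬─┘ │
│   │   │ │ │   │   │
├─╴ │ ╷ └─┘ └─┐ │ ╶─┤
│   │ │       │ │   │
│ ┌─┘ ├─────┐ │ └─╴ │
│ │   │     │ │     │
│ ├───┴───┐ │ ├───┬─┤
│ │       │ │ │   │ │
│ ╵ ╷ ╶───┘ │ ╵ ╷ ╵ │
│   │       │   │   │
└───┴───────┴───┴───┘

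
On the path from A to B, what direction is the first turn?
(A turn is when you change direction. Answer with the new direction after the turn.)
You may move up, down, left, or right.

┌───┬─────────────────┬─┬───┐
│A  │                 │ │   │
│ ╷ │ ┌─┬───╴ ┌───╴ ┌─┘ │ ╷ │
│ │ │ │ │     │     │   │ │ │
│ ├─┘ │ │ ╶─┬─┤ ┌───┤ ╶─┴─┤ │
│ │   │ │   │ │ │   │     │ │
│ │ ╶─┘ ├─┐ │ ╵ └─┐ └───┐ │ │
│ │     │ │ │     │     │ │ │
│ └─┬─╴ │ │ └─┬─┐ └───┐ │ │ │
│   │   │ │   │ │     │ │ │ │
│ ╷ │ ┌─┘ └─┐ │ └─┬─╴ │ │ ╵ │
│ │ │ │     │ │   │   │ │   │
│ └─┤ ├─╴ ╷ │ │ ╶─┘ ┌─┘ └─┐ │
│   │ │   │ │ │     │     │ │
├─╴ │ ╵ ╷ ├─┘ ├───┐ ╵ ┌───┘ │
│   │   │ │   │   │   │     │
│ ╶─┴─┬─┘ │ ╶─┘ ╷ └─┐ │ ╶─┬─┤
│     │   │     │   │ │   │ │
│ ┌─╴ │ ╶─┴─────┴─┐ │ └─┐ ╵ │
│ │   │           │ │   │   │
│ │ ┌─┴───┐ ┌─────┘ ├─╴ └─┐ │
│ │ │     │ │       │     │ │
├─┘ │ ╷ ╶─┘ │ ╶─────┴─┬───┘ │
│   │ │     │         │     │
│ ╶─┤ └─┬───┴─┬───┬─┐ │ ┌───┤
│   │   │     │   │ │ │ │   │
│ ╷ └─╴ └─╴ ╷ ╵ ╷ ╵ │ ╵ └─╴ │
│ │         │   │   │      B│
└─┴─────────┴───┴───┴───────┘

Directions: down, down, down, down, down, down, right, down, left, down, right, right, down, left, down, down, left, down, right, down, right, right, up, left, up, up, right, down, right, right, up, up, left, left, up, right, up, up, left, down, left, up, up, up, right, up, left, left, up, right, up, up, right, right, right, right, down, left, left, down, right, down, down, right, down, down, down, left, down, right, right, up, right, down, right, down, down, left, left, left, down, right, right, right, right, down, down, right, right, right
First turn direction: right

Solution:

┌───┬─────────────────┬─┬───┐
│A  │↱ → → → ↓        │ │   │
│ ╷ │ ┌─┬───╴ ┌───╴ ┌─┘ │ ╷ │
│↓│ │↑│ │↓ ← ↲│     │   │ │ │
│ ├─┘ │ │ ╶─┬─┤ ┌───┤ ╶─┴─┤ │
│↓│↱ ↑│ │↳ ↓│ │ │   │     │ │
│ │ ╶─┘ ├─┐ │ ╵ └─┐ └───┐ │ │
│↓│↑ ← ↰│ │↓│     │     │ │ │
│ └─┬─╴ │ │ └─┬─┐ └───┐ │ │ │
│↓  │↱ ↑│ │↳ ↓│ │     │ │ │ │
│ ╷ │ ┌─┘ └─┐ │ └─┬─╴ │ │ ╵ │
│↓│ │↑│     │↓│   │   │ │   │
│ └─┤ ├─╴ ╷ │ │ ╶─┘ ┌─┘ └─┐ │
│↳ ↓│↑│↓ ↰│ │↓│     │     │ │
├─╴ │ ╵ ╷ ├─┘ ├───┐ ╵ ┌───┘ │
│↓ ↲│↑ ↲│↑│↓ ↲│↱ ↓│   │     │
│ ╶─┴─┬─┘ │ ╶─┘ ╷ └─┐ │ ╶─┬─┤
│↳ → ↓│↱ ↑│↳ → ↑│↳ ↓│ │   │ │
│ ┌─╴ │ ╶─┴─────┴─┐ │ └─┐ ╵ │
│ │↓ ↲│↑ ← ↰      │↓│   │   │
│ │ ┌─┴───┐ ┌─────┘ ├─╴ └─┐ │
│ │↓│↱ ↓  │↑│↓ ← ← ↲│     │ │
├─┘ │ ╷ ╶─┘ │ ╶─────┴─┬───┘ │
│↓ ↲│↑│↳ → ↑│↳ → → → ↓│     │
│ ╶─┤ └─┬───┴─┬───┬─┐ │ ┌───┤
│↳ ↓│↑ ↰│     │   │ │↓│ │   │
│ ╷ └─╴ └─╴ ╷ ╵ ╷ ╵ │ ╵ └─╴ │
│ │↳ → ↑    │   │   │↳ → → B│
└─┴─────────┴───┴───┴───────┘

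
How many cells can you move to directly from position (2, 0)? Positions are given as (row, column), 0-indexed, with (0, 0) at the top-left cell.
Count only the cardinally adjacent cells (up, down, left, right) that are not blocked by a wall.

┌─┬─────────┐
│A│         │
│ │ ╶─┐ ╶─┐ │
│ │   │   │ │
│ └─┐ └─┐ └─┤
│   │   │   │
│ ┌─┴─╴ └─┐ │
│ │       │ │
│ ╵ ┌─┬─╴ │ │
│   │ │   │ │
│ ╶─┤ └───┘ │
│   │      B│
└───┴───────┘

Checking passable neighbors of (2, 0):
Neighbors: (1, 0), (3, 0), (2, 1)
Count: 3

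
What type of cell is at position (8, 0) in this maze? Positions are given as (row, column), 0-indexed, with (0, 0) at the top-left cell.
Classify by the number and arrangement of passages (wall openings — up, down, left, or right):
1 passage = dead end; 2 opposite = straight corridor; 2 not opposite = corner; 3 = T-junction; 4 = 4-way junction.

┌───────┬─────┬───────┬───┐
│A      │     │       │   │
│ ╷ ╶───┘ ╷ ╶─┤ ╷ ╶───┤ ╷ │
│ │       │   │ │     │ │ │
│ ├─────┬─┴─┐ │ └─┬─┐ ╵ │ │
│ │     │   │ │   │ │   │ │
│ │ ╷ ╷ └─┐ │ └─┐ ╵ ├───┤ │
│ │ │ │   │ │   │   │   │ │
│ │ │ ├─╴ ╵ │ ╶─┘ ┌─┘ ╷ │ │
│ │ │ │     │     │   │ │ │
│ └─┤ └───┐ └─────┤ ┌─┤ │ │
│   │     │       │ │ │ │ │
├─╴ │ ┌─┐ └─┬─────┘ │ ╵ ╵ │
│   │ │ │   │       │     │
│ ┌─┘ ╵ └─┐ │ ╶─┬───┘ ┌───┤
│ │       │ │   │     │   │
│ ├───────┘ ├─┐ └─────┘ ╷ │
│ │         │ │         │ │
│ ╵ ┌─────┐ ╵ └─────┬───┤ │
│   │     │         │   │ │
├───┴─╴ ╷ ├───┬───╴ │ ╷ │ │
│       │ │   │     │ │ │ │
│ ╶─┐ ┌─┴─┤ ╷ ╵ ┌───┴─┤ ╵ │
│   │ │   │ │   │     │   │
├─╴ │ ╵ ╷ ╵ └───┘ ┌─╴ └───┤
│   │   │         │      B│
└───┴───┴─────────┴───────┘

Checking cell at (8, 0):
Number of passages: 2
Cell type: straight corridor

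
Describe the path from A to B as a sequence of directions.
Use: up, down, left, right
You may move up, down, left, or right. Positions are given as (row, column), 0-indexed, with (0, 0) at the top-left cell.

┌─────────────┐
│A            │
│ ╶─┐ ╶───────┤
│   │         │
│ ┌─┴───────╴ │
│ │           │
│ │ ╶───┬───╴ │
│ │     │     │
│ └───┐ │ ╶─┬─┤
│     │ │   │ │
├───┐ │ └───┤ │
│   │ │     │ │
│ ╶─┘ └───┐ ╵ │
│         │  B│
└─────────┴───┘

Finding the path and converting it to directions:
Path through cells: (0,0) → (0,1) → (0,2) → (1,2) → (1,3) → (1,4) → (1,5) → (1,6) → (2,6) → (2,5) → (2,4) → (2,3) → (2,2) → (2,1) → (3,1) → (3,2) → (3,3) → (4,3) → (5,3) → (5,4) → (5,5) → (6,5) → (6,6)
Directions: right, right, down, right, right, right, right, down, left, left, left, left, left, down, right, right, down, down, right, right, down, right

Solution:

┌─────────────┐
│A → ↓        │
│ ╶─┐ ╶───────┤
│   │↳ → → → ↓│
│ ┌─┴───────╴ │
│ │↓ ← ← ← ← ↲│
│ │ ╶───┬───╴ │
│ │↳ → ↓│     │
│ └───┐ │ ╶─┬─┤
│     │↓│   │ │
├───┐ │ └───┤ │
│   │ │↳ → ↓│ │
│ ╶─┘ └───┐ ╵ │
│         │↳ B│
└─────────┴───┘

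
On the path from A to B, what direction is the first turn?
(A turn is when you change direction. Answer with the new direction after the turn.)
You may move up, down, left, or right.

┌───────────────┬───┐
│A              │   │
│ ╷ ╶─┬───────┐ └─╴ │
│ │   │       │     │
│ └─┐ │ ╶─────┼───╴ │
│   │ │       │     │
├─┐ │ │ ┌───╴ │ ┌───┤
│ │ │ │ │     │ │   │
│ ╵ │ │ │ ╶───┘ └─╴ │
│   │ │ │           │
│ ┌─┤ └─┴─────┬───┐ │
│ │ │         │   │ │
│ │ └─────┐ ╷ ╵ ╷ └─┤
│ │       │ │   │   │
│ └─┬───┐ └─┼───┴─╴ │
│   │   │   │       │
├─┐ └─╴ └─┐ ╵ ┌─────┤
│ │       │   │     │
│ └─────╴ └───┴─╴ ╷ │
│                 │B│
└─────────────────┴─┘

Directions: down, down, right, down, down, left, down, down, down, right, down, right, right, right, down, right, right, right, right, up, right, down
First turn direction: right

Solution:

┌───────────────┬───┐
│A              │   │
│ ╷ ╶─┬───────┐ └─╴ │
│↓│   │       │     │
│ └─┐ │ ╶─────┼───╴ │
│↳ ↓│ │       │     │
├─┐ │ │ ┌───╴ │ ┌───┤
│ │↓│ │ │     │ │   │
│ ╵ │ │ │ ╶───┘ └─╴ │
│↓ ↲│ │ │           │
│ ┌─┤ └─┴─────┬───┐ │
│↓│ │         │   │ │
│ │ └─────┐ ╷ ╵ ╷ └─┤
│↓│       │ │   │   │
│ └─┬───┐ └─┼───┴─╴ │
│↳ ↓│   │   │       │
├─┐ └─╴ └─┐ ╵ ┌─────┤
│ │↳ → → ↓│   │  ↱ ↓│
│ └─────╴ └───┴─╴ ╷ │
│        ↳ → → → ↑│B│
└─────────────────┴─┘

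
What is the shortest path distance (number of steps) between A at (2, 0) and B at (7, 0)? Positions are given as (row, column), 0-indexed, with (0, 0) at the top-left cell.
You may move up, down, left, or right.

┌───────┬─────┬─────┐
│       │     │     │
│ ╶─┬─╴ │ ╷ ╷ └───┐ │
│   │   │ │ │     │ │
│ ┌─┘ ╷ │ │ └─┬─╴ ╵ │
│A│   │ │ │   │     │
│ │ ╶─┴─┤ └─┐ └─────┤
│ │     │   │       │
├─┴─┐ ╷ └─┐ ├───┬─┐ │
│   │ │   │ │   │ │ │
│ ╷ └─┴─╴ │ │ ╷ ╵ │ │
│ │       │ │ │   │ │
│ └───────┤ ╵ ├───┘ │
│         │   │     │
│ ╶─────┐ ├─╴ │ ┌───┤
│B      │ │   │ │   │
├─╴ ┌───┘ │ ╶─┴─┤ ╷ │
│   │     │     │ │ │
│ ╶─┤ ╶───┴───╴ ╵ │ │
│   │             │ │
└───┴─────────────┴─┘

Finding path from (2, 0) to (7, 0):
Path: (2,0) → (1,0) → (0,0) → (0,1) → (0,2) → (0,3) → (1,3) → (1,2) → (2,2) → (2,1) → (3,1) → (3,2) → (3,3) → (4,3) → (4,4) → (5,4) → (5,3) → (5,2) → (5,1) → (4,1) → (4,0) → (5,0) → (6,0) → (7,0)
Distance: 23 steps

Solution:

┌───────┬─────┬─────┐
│↱ → → ↓│     │     │
│ ╶─┬─╴ │ ╷ ╷ └───┐ │
│↑  │↓ ↲│ │ │     │ │
│ ┌─┘ ╷ │ │ └─┬─╴ ╵ │
│A│↓ ↲│ │ │   │     │
│ │ ╶─┴─┤ └─┐ └─────┤
│ │↳ → ↓│   │       │
├─┴─┐ ╷ └─┐ ├───┬─┐ │
│↓ ↰│ │↳ ↓│ │   │ │ │
│ ╷ └─┴─╴ │ │ ╷ ╵ │ │
│↓│↑ ← ← ↲│ │ │   │ │
│ └───────┤ ╵ ├───┘ │
│↓        │   │     │
│ ╶─────┐ ├─╴ │ ┌───┤
│B      │ │   │ │   │
├─╴ ┌───┘ │ ╶─┴─┤ ╷ │
│   │     │     │ │ │
│ ╶─┤ ╶───┴───╴ ╵ │ │
│   │             │ │
└───┴─────────────┴─┘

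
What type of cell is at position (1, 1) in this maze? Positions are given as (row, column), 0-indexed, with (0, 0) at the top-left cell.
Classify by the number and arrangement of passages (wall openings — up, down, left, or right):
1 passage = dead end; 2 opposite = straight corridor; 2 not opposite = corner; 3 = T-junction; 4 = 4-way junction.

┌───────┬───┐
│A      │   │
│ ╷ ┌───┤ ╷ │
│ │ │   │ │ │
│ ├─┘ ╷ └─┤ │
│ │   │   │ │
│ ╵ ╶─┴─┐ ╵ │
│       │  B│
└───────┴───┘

Checking cell at (1, 1):
Number of passages: 1
Cell type: dead end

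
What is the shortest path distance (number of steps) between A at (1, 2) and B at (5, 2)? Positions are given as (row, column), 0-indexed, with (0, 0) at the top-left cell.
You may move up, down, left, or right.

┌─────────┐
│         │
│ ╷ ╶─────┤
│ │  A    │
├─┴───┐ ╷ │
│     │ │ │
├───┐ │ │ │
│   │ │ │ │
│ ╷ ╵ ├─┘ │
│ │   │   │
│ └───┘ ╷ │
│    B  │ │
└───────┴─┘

Finding path from (1, 2) to (5, 2):
Path: (1,2) → (1,3) → (1,4) → (2,4) → (3,4) → (4,4) → (4,3) → (5,3) → (5,2)
Distance: 8 steps

Solution:

┌─────────┐
│         │
│ ╷ ╶─────┤
│ │  A → ↓│
├─┴───┐ ╷ │
│     │ │↓│
├───┐ │ │ │
│   │ │ │↓│
│ ╷ ╵ ├─┘ │
│ │   │↓ ↲│
│ └───┘ ╷ │
│    B ↲│ │
└───────┴─┘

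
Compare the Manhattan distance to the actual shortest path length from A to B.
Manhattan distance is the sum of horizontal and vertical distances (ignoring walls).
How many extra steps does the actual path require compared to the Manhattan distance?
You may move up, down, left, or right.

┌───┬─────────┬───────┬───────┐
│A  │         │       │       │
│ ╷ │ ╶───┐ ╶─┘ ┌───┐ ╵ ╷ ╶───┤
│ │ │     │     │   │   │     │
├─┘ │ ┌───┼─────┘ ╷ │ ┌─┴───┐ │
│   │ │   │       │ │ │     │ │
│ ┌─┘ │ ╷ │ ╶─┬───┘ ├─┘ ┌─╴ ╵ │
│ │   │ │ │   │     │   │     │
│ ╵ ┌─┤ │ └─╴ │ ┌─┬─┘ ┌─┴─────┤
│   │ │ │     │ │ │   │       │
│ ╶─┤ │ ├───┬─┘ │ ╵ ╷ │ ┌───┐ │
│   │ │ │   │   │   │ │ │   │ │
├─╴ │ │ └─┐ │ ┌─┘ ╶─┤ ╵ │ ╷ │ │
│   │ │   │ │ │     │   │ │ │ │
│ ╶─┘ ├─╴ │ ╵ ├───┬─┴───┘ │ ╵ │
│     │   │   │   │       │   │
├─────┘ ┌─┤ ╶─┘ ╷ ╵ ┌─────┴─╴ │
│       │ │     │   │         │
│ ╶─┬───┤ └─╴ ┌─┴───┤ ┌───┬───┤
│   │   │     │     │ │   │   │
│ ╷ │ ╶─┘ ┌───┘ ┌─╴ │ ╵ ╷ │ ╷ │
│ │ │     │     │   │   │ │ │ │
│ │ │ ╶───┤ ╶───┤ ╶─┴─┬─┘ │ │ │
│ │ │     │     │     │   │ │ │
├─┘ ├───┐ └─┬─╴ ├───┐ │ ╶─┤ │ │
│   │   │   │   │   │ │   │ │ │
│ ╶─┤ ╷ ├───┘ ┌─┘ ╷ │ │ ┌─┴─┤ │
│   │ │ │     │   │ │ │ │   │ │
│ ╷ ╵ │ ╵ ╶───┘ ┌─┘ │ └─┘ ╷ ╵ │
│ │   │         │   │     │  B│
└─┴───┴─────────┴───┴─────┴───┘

Manhattan distance: |14 - 0| + |14 - 0| = 28
Actual path length: 144
Extra steps: 144 - 28 = 116

Solution:

┌───┬─────────┬───────┬───────┐
│A ↓│↱ → → ↓  │↱ → → ↓│↱ ↓    │
│ ╷ │ ╶───┐ ╶─┘ ┌───┐ ╵ ╷ ╶───┤
│ │↓│↑    │↳ → ↑│↓ ↰│↳ ↑│↳ → ↓│
├─┘ │ ┌───┼─────┘ ╷ │ ┌─┴───┐ │
│↓ ↲│↑│↓ ↰│↓ ← ← ↲│↑│ │↓ ← ↰│↓│
│ ┌─┘ │ ╷ │ ╶─┬───┘ ├─┘ ┌─╴ ╵ │
│↓│↱ ↑│↓│↑│↳ ↓│↱ → ↑│↓ ↲│  ↑ ↲│
│ ╵ ┌─┤ │ └─╴ │ ┌─┬─┘ ┌─┴─────┤
│↳ ↑│ │↓│↑ ← ↲│↑│ │  ↓│↱ → → ↓│
│ ╶─┤ │ ├───┬─┘ │ ╵ ╷ │ ┌───┐ │
│   │ │↓│   │↱ ↑│   │↓│↑│↓ ↰│↓│
├─╴ │ │ └─┐ │ ┌─┘ ╶─┤ ╵ │ ╷ │ │
│   │ │↳ ↓│ │↑│     │↳ ↑│↓│↑│↓│
│ ╶─┘ ├─╴ │ ╵ ├───┬─┴───┘ │ ╵ │
│     │↓ ↲│↱ ↑│↓ ↰│↓ ← ← ↲│↑ ↲│
├─────┘ ┌─┤ ╶─┘ ╷ ╵ ┌─────┴─╴ │
│↓ ← ← ↲│ │↑ ← ↲│↑ ↲│         │
│ ╶─┬───┤ └─╴ ┌─┴───┤ ┌───┬───┤
│↳ ↓│   │     │↱ → ↓│ │   │   │
│ ╷ │ ╶─┘ ┌───┘ ┌─╴ │ ╵ ╷ │ ╷ │
│ │↓│     │↱ → ↑│↓ ↲│   │ │ │ │
│ │ │ ╶───┤ ╶───┤ ╶─┴─┬─┘ │ │ │
│ │↓│     │↑ ← ↰│↳ → ↓│   │ │ │
├─┘ ├───┐ └─┬─╴ ├───┐ │ ╶─┤ │ │
│↓ ↲│↱ ↓│   │↱ ↑│   │↓│   │ │ │
│ ╶─┤ ╷ ├───┘ ┌─┘ ╷ │ │ ┌─┴─┤ │
│↳ ↓│↑│↓│↱ → ↑│   │ │↓│ │↱ ↓│ │
│ ╷ ╵ │ ╵ ╶───┘ ┌─┘ │ └─┘ ╷ ╵ │
│ │↳ ↑│↳ ↑      │   │↳ → ↑│↳ B│
└─┴───┴─────────┴───┴─────┴───┘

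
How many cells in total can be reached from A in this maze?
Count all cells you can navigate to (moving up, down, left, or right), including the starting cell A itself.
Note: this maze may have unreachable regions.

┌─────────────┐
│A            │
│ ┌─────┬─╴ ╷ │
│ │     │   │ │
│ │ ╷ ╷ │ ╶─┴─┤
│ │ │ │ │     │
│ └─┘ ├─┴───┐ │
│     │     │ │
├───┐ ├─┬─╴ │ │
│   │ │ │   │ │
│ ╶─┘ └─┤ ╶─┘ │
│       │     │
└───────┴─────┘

Using BFS/flood-fill to find all reachable cells from A:
Maze size: 6 × 7 = 42 total cells
1 cell(s) are walled off and cannot be reached from A.
Reachable cells: 41

Reachable region (· marks reachable cells):

┌─────────────┐
│A · · · · · ·│
│ ┌─────┬─╴ ╷ │
│·│· · ·│· ·│·│
│ │ ╷ ╷ │ ╶─┴─┤
│·│·│·│·│· · ·│
│ └─┘ ├─┴───┐ │
│· · ·│· · ·│·│
├───┐ ├─┬─╴ │ │
│· ·│·│ │· ·│·│
│ ╶─┘ └─┤ ╶─┘ │
│· · · ·│· · ·│
└───────┴─────┘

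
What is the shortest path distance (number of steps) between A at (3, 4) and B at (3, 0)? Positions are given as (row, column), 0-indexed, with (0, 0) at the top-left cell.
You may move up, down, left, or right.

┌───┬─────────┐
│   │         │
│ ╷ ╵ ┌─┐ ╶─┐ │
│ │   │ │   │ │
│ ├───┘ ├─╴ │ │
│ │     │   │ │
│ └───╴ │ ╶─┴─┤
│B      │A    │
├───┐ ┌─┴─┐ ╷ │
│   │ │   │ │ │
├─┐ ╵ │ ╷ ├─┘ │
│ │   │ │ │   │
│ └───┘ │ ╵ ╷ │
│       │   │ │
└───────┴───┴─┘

Finding path from (3, 4) to (3, 0):
Path: (3,4) → (2,4) → (2,5) → (1,5) → (1,4) → (0,4) → (0,3) → (0,2) → (1,2) → (1,1) → (0,1) → (0,0) → (1,0) → (2,0) → (3,0)
Distance: 14 steps

Solution:

┌───┬─────────┐
│↓ ↰│↓ ← ↰    │
│ ╷ ╵ ┌─┐ ╶─┐ │
│↓│↑ ↲│ │↑ ↰│ │
│ ├───┘ ├─╴ │ │
│↓│     │↱ ↑│ │
│ └───╴ │ ╶─┴─┤
│B      │A    │
├───┐ ┌─┴─┐ ╷ │
│   │ │   │ │ │
├─┐ ╵ │ ╷ ├─┘ │
│ │   │ │ │   │
│ └───┘ │ ╵ ╷ │
│       │   │ │
└───────┴───┴─┘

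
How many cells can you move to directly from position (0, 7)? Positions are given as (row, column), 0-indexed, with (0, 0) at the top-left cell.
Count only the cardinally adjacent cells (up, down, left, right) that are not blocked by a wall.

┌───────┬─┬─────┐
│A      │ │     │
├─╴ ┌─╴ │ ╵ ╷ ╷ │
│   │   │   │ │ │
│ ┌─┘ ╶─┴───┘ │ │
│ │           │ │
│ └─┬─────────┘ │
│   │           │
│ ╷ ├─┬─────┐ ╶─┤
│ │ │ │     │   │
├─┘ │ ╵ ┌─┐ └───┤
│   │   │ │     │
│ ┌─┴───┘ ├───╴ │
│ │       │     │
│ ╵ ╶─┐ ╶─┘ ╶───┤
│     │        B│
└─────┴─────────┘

Checking passable neighbors of (0, 7):
Neighbors: (1, 7), (0, 6)
Count: 2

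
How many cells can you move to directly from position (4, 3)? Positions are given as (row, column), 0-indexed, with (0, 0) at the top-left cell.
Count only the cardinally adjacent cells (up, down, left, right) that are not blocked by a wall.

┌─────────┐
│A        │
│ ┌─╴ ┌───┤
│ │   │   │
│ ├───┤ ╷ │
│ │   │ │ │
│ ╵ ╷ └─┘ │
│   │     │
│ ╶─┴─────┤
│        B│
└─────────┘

Checking passable neighbors of (4, 3):
Neighbors: (4, 2), (4, 4)
Count: 2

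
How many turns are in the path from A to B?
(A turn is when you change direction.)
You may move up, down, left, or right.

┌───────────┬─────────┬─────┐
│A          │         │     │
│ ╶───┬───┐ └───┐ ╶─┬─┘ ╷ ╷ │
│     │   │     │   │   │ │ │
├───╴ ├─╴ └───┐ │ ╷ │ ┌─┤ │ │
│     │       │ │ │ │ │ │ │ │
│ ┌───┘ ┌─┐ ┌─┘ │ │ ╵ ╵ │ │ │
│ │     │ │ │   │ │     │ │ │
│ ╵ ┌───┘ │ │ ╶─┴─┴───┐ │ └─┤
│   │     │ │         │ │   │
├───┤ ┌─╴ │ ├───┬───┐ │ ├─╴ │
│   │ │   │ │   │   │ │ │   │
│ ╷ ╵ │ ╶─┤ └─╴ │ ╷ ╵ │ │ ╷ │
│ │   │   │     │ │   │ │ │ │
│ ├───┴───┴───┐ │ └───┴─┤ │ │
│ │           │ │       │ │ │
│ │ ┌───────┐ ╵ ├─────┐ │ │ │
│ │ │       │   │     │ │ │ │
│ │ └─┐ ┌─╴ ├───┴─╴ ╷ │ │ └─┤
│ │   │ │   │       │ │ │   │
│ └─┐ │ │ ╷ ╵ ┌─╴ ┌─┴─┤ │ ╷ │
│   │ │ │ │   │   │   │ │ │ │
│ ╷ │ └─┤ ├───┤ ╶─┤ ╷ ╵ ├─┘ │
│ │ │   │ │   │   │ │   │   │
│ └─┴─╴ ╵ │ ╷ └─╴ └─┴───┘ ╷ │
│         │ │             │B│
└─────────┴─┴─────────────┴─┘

Directions: down, right, right, down, left, left, down, down, right, up, right, right, up, right, right, down, down, down, down, right, right, down, down, left, up, left, left, left, left, left, down, down, right, down, down, right, down, right, up, up, up, right, down, right, up, right, right, down, left, down, right, down, right, right, right, right, up, right, down
Number of turns: 36

Solution:

┌───────────┬─────────┬─────┐
│A          │         │     │
│ ╶───┬───┐ └───┐ ╶─┬─┘ ╷ ╷ │
│↳ → ↓│   │     │   │   │ │ │
├───╴ ├─╴ └───┐ │ ╷ │ ┌─┤ │ │
│↓ ← ↲│↱ → ↓  │ │ │ │ │ │ │ │
│ ┌───┘ ┌─┐ ┌─┘ │ │ ╵ ╵ │ │ │
│↓│↱ → ↑│ │↓│   │ │     │ │ │
│ ╵ ┌───┘ │ │ ╶─┴─┴───┐ │ └─┤
│↳ ↑│     │↓│         │ │   │
├───┤ ┌─╴ │ ├───┬───┐ │ ├─╴ │
│   │ │   │↓│   │   │ │ │   │
│ ╷ ╵ │ ╶─┤ └─╴ │ ╷ ╵ │ │ ╷ │
│ │   │   │↳ → ↓│ │   │ │ │ │
│ ├───┴───┴───┐ │ └───┴─┤ │ │
│ │↓ ← ← ← ← ↰│↓│       │ │ │
│ │ ┌───────┐ ╵ ├─────┐ │ │ │
│ │↓│       │↑ ↲│     │ │ │ │
│ │ └─┐ ┌─╴ ├───┴─╴ ╷ │ │ └─┤
│ │↳ ↓│ │↱ ↓│↱ → ↓  │ │ │   │
│ └─┐ │ │ ╷ ╵ ┌─╴ ┌─┴─┤ │ ╷ │
│   │↓│ │↑│↳ ↑│↓ ↲│   │ │ │ │
│ ╷ │ └─┤ ├───┤ ╶─┤ ╷ ╵ ├─┘ │
│ │ │↳ ↓│↑│   │↳ ↓│ │   │↱ ↓│
│ └─┴─╴ ╵ │ ╷ └─╴ └─┴───┘ ╷ │
│      ↳ ↑│ │    ↳ → → → ↑│B│
└─────────┴─┴─────────────┴─┘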